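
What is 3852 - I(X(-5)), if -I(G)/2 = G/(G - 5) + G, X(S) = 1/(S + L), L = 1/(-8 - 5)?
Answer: 43597187/11319 ≈ 3851.7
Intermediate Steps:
L = -1/13 (L = 1/(-13) = -1/13 ≈ -0.076923)
X(S) = 1/(-1/13 + S) (X(S) = 1/(S - 1/13) = 1/(-1/13 + S))
I(G) = -2*G - 2*G/(-5 + G) (I(G) = -2*(G/(G - 5) + G) = -2*(G/(-5 + G) + G) = -2*(G + G/(-5 + G)) = -2*G - 2*G/(-5 + G))
3852 - I(X(-5)) = 3852 - 2*13/(-1 + 13*(-5))*(4 - 13/(-1 + 13*(-5)))/(-5 + 13/(-1 + 13*(-5))) = 3852 - 2*13/(-1 - 65)*(4 - 13/(-1 - 65))/(-5 + 13/(-1 - 65)) = 3852 - 2*13/(-66)*(4 - 13/(-66))/(-5 + 13/(-66)) = 3852 - 2*13*(-1/66)*(4 - 13*(-1)/66)/(-5 + 13*(-1/66)) = 3852 - 2*(-13)*(4 - 1*(-13/66))/(66*(-5 - 13/66)) = 3852 - 2*(-13)*(4 + 13/66)/(66*(-343/66)) = 3852 - 2*(-13)*(-66)*277/(66*343*66) = 3852 - 1*3601/11319 = 3852 - 3601/11319 = 43597187/11319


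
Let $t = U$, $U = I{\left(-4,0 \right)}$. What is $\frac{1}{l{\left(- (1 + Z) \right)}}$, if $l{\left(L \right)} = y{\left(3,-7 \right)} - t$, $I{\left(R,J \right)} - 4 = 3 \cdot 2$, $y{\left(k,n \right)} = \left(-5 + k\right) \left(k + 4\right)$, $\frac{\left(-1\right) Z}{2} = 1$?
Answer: $- \frac{1}{24} \approx -0.041667$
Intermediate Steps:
$Z = -2$ ($Z = \left(-2\right) 1 = -2$)
$y{\left(k,n \right)} = \left(-5 + k\right) \left(4 + k\right)$
$I{\left(R,J \right)} = 10$ ($I{\left(R,J \right)} = 4 + 3 \cdot 2 = 4 + 6 = 10$)
$U = 10$
$t = 10$
$l{\left(L \right)} = -24$ ($l{\left(L \right)} = \left(-20 + 3^{2} - 3\right) - 10 = \left(-20 + 9 - 3\right) - 10 = -14 - 10 = -24$)
$\frac{1}{l{\left(- (1 + Z) \right)}} = \frac{1}{-24} = - \frac{1}{24}$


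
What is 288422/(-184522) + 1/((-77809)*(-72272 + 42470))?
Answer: -334405669965337/213940694712498 ≈ -1.5631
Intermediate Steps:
288422/(-184522) + 1/((-77809)*(-72272 + 42470)) = 288422*(-1/184522) - 1/77809/(-29802) = -144211/92261 - 1/77809*(-1/29802) = -144211/92261 + 1/2318863818 = -334405669965337/213940694712498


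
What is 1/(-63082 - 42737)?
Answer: -1/105819 ≈ -9.4501e-6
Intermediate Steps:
1/(-63082 - 42737) = 1/(-105819) = -1/105819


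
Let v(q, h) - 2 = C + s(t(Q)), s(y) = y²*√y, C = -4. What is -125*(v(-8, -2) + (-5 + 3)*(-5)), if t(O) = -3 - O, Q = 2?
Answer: -1000 - 3125*I*√5 ≈ -1000.0 - 6987.7*I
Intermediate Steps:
s(y) = y^(5/2)
v(q, h) = -2 + 25*I*√5 (v(q, h) = 2 + (-4 + (-3 - 1*2)^(5/2)) = 2 + (-4 + (-3 - 2)^(5/2)) = 2 + (-4 + (-5)^(5/2)) = 2 + (-4 + 25*I*√5) = -2 + 25*I*√5)
-125*(v(-8, -2) + (-5 + 3)*(-5)) = -125*((-2 + 25*I*√5) + (-5 + 3)*(-5)) = -125*((-2 + 25*I*√5) - 2*(-5)) = -125*((-2 + 25*I*√5) + 10) = -125*(8 + 25*I*√5) = -1000 - 3125*I*√5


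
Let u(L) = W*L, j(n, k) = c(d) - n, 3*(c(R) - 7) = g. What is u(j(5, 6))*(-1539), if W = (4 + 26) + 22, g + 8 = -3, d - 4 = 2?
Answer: 133380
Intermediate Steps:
d = 6 (d = 4 + 2 = 6)
g = -11 (g = -8 - 3 = -11)
c(R) = 10/3 (c(R) = 7 + (1/3)*(-11) = 7 - 11/3 = 10/3)
j(n, k) = 10/3 - n
W = 52 (W = 30 + 22 = 52)
u(L) = 52*L
u(j(5, 6))*(-1539) = (52*(10/3 - 1*5))*(-1539) = (52*(10/3 - 5))*(-1539) = (52*(-5/3))*(-1539) = -260/3*(-1539) = 133380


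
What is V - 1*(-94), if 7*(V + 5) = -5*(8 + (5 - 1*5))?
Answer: 583/7 ≈ 83.286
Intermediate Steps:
V = -75/7 (V = -5 + (-5*(8 + (5 - 1*5)))/7 = -5 + (-5*(8 + (5 - 5)))/7 = -5 + (-5*(8 + 0))/7 = -5 + (-5*8)/7 = -5 + (1/7)*(-40) = -5 - 40/7 = -75/7 ≈ -10.714)
V - 1*(-94) = -75/7 - 1*(-94) = -75/7 + 94 = 583/7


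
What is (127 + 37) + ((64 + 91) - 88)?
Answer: 231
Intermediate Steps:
(127 + 37) + ((64 + 91) - 88) = 164 + (155 - 88) = 164 + 67 = 231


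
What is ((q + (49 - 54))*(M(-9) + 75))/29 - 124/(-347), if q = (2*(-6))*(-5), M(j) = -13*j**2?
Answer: -18661534/10063 ≈ -1854.5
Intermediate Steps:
q = 60 (q = -12*(-5) = 60)
((q + (49 - 54))*(M(-9) + 75))/29 - 124/(-347) = ((60 + (49 - 54))*(-13*(-9)**2 + 75))/29 - 124/(-347) = ((60 - 5)*(-13*81 + 75))*(1/29) - 124*(-1/347) = (55*(-1053 + 75))*(1/29) + 124/347 = (55*(-978))*(1/29) + 124/347 = -53790*1/29 + 124/347 = -53790/29 + 124/347 = -18661534/10063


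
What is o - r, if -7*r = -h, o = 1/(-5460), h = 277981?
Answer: -216825181/5460 ≈ -39712.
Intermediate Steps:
o = -1/5460 ≈ -0.00018315
r = 277981/7 (r = -(-1)*277981/7 = -1/7*(-277981) = 277981/7 ≈ 39712.)
o - r = -1/5460 - 1*277981/7 = -1/5460 - 277981/7 = -216825181/5460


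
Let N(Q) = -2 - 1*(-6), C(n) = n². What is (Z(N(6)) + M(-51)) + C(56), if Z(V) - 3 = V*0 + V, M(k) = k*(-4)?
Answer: 3347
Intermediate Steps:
N(Q) = 4 (N(Q) = -2 + 6 = 4)
M(k) = -4*k
Z(V) = 3 + V (Z(V) = 3 + (V*0 + V) = 3 + (0 + V) = 3 + V)
(Z(N(6)) + M(-51)) + C(56) = ((3 + 4) - 4*(-51)) + 56² = (7 + 204) + 3136 = 211 + 3136 = 3347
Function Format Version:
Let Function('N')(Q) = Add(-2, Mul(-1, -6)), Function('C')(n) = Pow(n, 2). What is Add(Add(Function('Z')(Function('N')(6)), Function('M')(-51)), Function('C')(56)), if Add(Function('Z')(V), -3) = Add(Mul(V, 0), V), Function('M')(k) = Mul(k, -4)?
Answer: 3347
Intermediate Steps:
Function('N')(Q) = 4 (Function('N')(Q) = Add(-2, 6) = 4)
Function('M')(k) = Mul(-4, k)
Function('Z')(V) = Add(3, V) (Function('Z')(V) = Add(3, Add(Mul(V, 0), V)) = Add(3, Add(0, V)) = Add(3, V))
Add(Add(Function('Z')(Function('N')(6)), Function('M')(-51)), Function('C')(56)) = Add(Add(Add(3, 4), Mul(-4, -51)), Pow(56, 2)) = Add(Add(7, 204), 3136) = Add(211, 3136) = 3347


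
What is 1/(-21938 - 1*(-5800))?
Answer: -1/16138 ≈ -6.1966e-5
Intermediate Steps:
1/(-21938 - 1*(-5800)) = 1/(-21938 + 5800) = 1/(-16138) = -1/16138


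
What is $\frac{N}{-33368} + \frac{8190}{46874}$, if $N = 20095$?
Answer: $- \frac{334324555}{782045816} \approx -0.4275$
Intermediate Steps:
$\frac{N}{-33368} + \frac{8190}{46874} = \frac{20095}{-33368} + \frac{8190}{46874} = 20095 \left(- \frac{1}{33368}\right) + 8190 \cdot \frac{1}{46874} = - \frac{20095}{33368} + \frac{4095}{23437} = - \frac{334324555}{782045816}$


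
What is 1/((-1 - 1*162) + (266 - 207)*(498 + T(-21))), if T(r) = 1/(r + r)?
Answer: 42/1227139 ≈ 3.4226e-5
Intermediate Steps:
T(r) = 1/(2*r)
1/((-1 - 1*162) + (266 - 207)*(498 + T(-21))) = 1/((-1 - 1*162) + (266 - 207)*(498 + (1/2)/(-21))) = 1/((-1 - 162) + 59*(498 + (1/2)*(-1/21))) = 1/(-163 + 59*(498 - 1/42)) = 1/(-163 + 59*(20915/42)) = 1/(-163 + 1233985/42) = 1/(1227139/42) = 42/1227139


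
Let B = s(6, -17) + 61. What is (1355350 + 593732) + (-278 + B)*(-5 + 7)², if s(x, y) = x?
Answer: 1948238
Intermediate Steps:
B = 67 (B = 6 + 61 = 67)
(1355350 + 593732) + (-278 + B)*(-5 + 7)² = (1355350 + 593732) + (-278 + 67)*(-5 + 7)² = 1949082 - 211*2² = 1949082 - 211*4 = 1949082 - 844 = 1948238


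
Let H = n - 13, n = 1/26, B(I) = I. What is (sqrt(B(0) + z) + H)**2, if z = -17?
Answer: 102077/676 - 337*I*sqrt(17)/13 ≈ 151.0 - 106.88*I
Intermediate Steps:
n = 1/26 ≈ 0.038462
H = -337/26 (H = 1/26 - 13 = -337/26 ≈ -12.962)
(sqrt(B(0) + z) + H)**2 = (sqrt(0 - 17) - 337/26)**2 = (sqrt(-17) - 337/26)**2 = (I*sqrt(17) - 337/26)**2 = (-337/26 + I*sqrt(17))**2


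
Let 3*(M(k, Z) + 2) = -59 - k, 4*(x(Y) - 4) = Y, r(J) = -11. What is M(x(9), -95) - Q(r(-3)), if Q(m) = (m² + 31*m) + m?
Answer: 829/4 ≈ 207.25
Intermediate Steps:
x(Y) = 4 + Y/4
M(k, Z) = -65/3 - k/3 (M(k, Z) = -2 + (-59 - k)/3 = -2 + (-59/3 - k/3) = -65/3 - k/3)
Q(m) = m² + 32*m
M(x(9), -95) - Q(r(-3)) = (-65/3 - (4 + (¼)*9)/3) - (-11)*(32 - 11) = (-65/3 - (4 + 9/4)/3) - (-11)*21 = (-65/3 - ⅓*25/4) - 1*(-231) = (-65/3 - 25/12) + 231 = -95/4 + 231 = 829/4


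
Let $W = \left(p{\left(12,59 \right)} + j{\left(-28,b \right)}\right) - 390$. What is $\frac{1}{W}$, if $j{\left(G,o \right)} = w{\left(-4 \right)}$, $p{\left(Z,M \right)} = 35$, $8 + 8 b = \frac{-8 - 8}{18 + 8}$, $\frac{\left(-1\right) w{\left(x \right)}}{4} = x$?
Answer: $- \frac{1}{339} \approx -0.0029499$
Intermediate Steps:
$w{\left(x \right)} = - 4 x$
$b = - \frac{14}{13}$ ($b = -1 + \frac{\left(-8 - 8\right) \frac{1}{18 + 8}}{8} = -1 + \frac{\left(-16\right) \frac{1}{26}}{8} = -1 + \frac{1}{8} \left(- \frac{8}{13}\right) = -1 - \frac{1}{13} = - \frac{14}{13} \approx -1.0769$)
$j{\left(G,o \right)} = 16$ ($j{\left(G,o \right)} = \left(-4\right) \left(-4\right) = 16$)
$W = -339$ ($W = \left(35 + 16\right) - 390 = 51 - 390 = -339$)
$\frac{1}{W} = \frac{1}{-339} = - \frac{1}{339}$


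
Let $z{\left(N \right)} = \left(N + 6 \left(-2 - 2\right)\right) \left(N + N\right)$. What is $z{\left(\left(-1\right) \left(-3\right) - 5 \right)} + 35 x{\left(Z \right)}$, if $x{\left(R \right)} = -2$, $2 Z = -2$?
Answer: $34$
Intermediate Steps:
$Z = -1$ ($Z = \frac{1}{2} \left(-2\right) = -1$)
$z{\left(N \right)} = 2 N \left(-24 + N\right)$ ($z{\left(N \right)} = \left(N + 6 \left(-4\right)\right) 2 N = \left(N - 24\right) 2 N = \left(-24 + N\right) 2 N = 2 N \left(-24 + N\right)$)
$z{\left(\left(-1\right) \left(-3\right) - 5 \right)} + 35 x{\left(Z \right)} = 2 \left(\left(-1\right) \left(-3\right) - 5\right) \left(-24 - 2\right) + 35 \left(-2\right) = 2 \left(3 - 5\right) \left(-24 + \left(3 - 5\right)\right) - 70 = 2 \left(-2\right) \left(-24 - 2\right) - 70 = 2 \left(-2\right) \left(-26\right) - 70 = 104 - 70 = 34$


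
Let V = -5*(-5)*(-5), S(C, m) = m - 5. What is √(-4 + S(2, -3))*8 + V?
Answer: -125 + 16*I*√3 ≈ -125.0 + 27.713*I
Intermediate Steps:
S(C, m) = -5 + m
V = -125 (V = 25*(-5) = -125)
√(-4 + S(2, -3))*8 + V = √(-4 + (-5 - 3))*8 - 125 = √(-4 - 8)*8 - 125 = √(-12)*8 - 125 = (2*I*√3)*8 - 125 = 16*I*√3 - 125 = -125 + 16*I*√3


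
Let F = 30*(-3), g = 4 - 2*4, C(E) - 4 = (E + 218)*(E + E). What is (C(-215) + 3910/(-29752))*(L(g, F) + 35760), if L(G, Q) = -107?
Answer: -682130701623/14876 ≈ -4.5854e+7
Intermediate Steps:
C(E) = 4 + 2*E*(218 + E) (C(E) = 4 + (E + 218)*(E + E) = 4 + (218 + E)*(2*E) = 4 + 2*E*(218 + E))
g = -4 (g = 4 - 8 = -4)
F = -90
(C(-215) + 3910/(-29752))*(L(g, F) + 35760) = ((4 + 2*(-215)² + 436*(-215)) + 3910/(-29752))*(-107 + 35760) = ((4 + 2*46225 - 93740) + 3910*(-1/29752))*35653 = ((4 + 92450 - 93740) - 1955/14876)*35653 = (-1286 - 1955/14876)*35653 = -19132491/14876*35653 = -682130701623/14876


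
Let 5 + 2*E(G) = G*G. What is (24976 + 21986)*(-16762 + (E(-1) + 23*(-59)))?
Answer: -850998402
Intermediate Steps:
E(G) = -5/2 + G²/2 (E(G) = -5/2 + (G*G)/2 = -5/2 + G²/2)
(24976 + 21986)*(-16762 + (E(-1) + 23*(-59))) = (24976 + 21986)*(-16762 + ((-5/2 + (½)*(-1)²) + 23*(-59))) = 46962*(-16762 + ((-5/2 + (½)*1) - 1357)) = 46962*(-16762 + ((-5/2 + ½) - 1357)) = 46962*(-16762 + (-2 - 1357)) = 46962*(-16762 - 1359) = 46962*(-18121) = -850998402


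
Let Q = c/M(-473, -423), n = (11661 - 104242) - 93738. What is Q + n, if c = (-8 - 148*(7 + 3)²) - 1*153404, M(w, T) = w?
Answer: -7996425/43 ≈ -1.8596e+5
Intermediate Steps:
c = -168212 (c = (-8 - 148*10²) - 153404 = (-8 - 148*100) - 153404 = (-8 - 14800) - 153404 = -14808 - 153404 = -168212)
n = -186319 (n = -92581 - 93738 = -186319)
Q = 15292/43 (Q = -168212/(-473) = -168212*(-1/473) = 15292/43 ≈ 355.63)
Q + n = 15292/43 - 186319 = -7996425/43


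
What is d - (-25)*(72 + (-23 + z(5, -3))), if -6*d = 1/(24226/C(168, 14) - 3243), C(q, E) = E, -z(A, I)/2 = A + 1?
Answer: 58763407/63528 ≈ 925.00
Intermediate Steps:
z(A, I) = -2 - 2*A (z(A, I) = -2*(A + 1) = -2*(1 + A) = -2 - 2*A)
d = 7/63528 (d = -1/(6*(24226/14 - 3243)) = -1/(6*(24226*(1/14) - 3243)) = -1/(6*(12113/7 - 3243)) = -1/(6*(-10588/7)) = -⅙*(-7/10588) = 7/63528 ≈ 0.00011019)
d - (-25)*(72 + (-23 + z(5, -3))) = 7/63528 - (-25)*(72 + (-23 + (-2 - 2*5))) = 7/63528 - (-25)*(72 + (-23 + (-2 - 10))) = 7/63528 - (-25)*(72 + (-23 - 12)) = 7/63528 - (-25)*(72 - 35) = 7/63528 - (-25)*37 = 7/63528 - 1*(-925) = 7/63528 + 925 = 58763407/63528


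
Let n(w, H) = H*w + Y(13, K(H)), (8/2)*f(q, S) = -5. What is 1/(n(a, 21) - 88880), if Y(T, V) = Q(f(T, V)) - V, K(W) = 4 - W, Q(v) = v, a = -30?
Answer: -4/357977 ≈ -1.1174e-5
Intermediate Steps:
f(q, S) = -5/4 (f(q, S) = (¼)*(-5) = -5/4)
Y(T, V) = -5/4 - V
n(w, H) = -21/4 + H + H*w (n(w, H) = H*w + (-5/4 - (4 - H)) = H*w + (-5/4 + (-4 + H)) = H*w + (-21/4 + H) = -21/4 + H + H*w)
1/(n(a, 21) - 88880) = 1/((-21/4 + 21 + 21*(-30)) - 88880) = 1/((-21/4 + 21 - 630) - 88880) = 1/(-2457/4 - 88880) = 1/(-357977/4) = -4/357977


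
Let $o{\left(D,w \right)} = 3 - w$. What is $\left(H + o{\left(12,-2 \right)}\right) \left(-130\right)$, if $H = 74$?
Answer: $-10270$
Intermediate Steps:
$\left(H + o{\left(12,-2 \right)}\right) \left(-130\right) = \left(74 + \left(3 - -2\right)\right) \left(-130\right) = \left(74 + \left(3 + 2\right)\right) \left(-130\right) = \left(74 + 5\right) \left(-130\right) = 79 \left(-130\right) = -10270$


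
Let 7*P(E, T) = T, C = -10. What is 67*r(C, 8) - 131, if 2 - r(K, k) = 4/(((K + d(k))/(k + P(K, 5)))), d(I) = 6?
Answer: 4108/7 ≈ 586.86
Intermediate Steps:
P(E, T) = T/7
r(K, k) = 2 - 4*(5/7 + k)/(6 + K) (r(K, k) = 2 - 4/((K + 6)/(k + (1/7)*5)) = 2 - 4/((6 + K)/(k + 5/7)) = 2 - 4/((6 + K)/(5/7 + k)) = 2 - 4*(5/7 + k)/(6 + K))
67*r(C, 8) - 131 = 67*(2*(32 - 14*8 + 7*(-10))/(7*(6 - 10))) - 131 = 67*((2/7)*(32 - 112 - 70)/(-4)) - 131 = 67*((2/7)*(-1/4)*(-150)) - 131 = 67*(75/7) - 131 = 5025/7 - 131 = 4108/7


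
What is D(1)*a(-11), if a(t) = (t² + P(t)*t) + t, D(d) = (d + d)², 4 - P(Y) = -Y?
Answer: 748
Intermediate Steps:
P(Y) = 4 + Y (P(Y) = 4 - (-1)*Y = 4 + Y)
D(d) = 4*d² (D(d) = (2*d)² = 4*d²)
a(t) = t + t² + t*(4 + t) (a(t) = (t² + (4 + t)*t) + t = (t² + t*(4 + t)) + t = t + t² + t*(4 + t))
D(1)*a(-11) = (4*1²)*(-11*(5 + 2*(-11))) = (4*1)*(-11*(5 - 22)) = 4*(-11*(-17)) = 4*187 = 748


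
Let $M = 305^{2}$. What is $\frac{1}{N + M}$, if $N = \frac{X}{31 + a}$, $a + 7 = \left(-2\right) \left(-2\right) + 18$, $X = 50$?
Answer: $\frac{23}{2139600} \approx 1.075 \cdot 10^{-5}$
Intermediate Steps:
$a = 15$ ($a = -7 + \left(\left(-2\right) \left(-2\right) + 18\right) = -7 + \left(4 + 18\right) = -7 + 22 = 15$)
$M = 93025$
$N = \frac{25}{23}$ ($N = \frac{50}{31 + 15} = \frac{50}{46} = 50 \cdot \frac{1}{46} = \frac{25}{23} \approx 1.087$)
$\frac{1}{N + M} = \frac{1}{\frac{25}{23} + 93025} = \frac{1}{\frac{2139600}{23}} = \frac{23}{2139600}$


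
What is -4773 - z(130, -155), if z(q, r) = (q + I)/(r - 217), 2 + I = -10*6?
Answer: -443872/93 ≈ -4772.8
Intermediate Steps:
I = -62 (I = -2 - 10*6 = -2 - 60 = -62)
z(q, r) = (-62 + q)/(-217 + r) (z(q, r) = (q - 62)/(r - 217) = (-62 + q)/(-217 + r))
-4773 - z(130, -155) = -4773 - (-62 + 130)/(-217 - 155) = -4773 - 68/(-372) = -4773 - (-1)*68/372 = -4773 - 1*(-17/93) = -4773 + 17/93 = -443872/93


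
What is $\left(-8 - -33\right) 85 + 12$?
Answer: $2137$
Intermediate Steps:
$\left(-8 - -33\right) 85 + 12 = \left(-8 + 33\right) 85 + 12 = 25 \cdot 85 + 12 = 2125 + 12 = 2137$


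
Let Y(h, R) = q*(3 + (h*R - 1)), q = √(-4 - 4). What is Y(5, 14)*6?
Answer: 864*I*√2 ≈ 1221.9*I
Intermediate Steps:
q = 2*I*√2 (q = √(-8) = 2*I*√2 ≈ 2.8284*I)
Y(h, R) = 2*I*√2*(2 + R*h) (Y(h, R) = (2*I*√2)*(3 + (h*R - 1)) = (2*I*√2)*(3 + (R*h - 1)) = (2*I*√2)*(3 + (-1 + R*h)) = (2*I*√2)*(2 + R*h) = 2*I*√2*(2 + R*h))
Y(5, 14)*6 = (2*I*√2*(2 + 14*5))*6 = (2*I*√2*(2 + 70))*6 = (2*I*√2*72)*6 = (144*I*√2)*6 = 864*I*√2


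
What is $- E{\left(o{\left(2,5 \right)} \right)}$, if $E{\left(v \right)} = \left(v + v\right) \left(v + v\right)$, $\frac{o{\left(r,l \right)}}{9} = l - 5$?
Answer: $0$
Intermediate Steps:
$o{\left(r,l \right)} = -45 + 9 l$ ($o{\left(r,l \right)} = 9 \left(l - 5\right) = 9 \left(-5 + l\right) = -45 + 9 l$)
$E{\left(v \right)} = 4 v^{2}$ ($E{\left(v \right)} = 2 v 2 v = 4 v^{2}$)
$- E{\left(o{\left(2,5 \right)} \right)} = - 4 \left(-45 + 9 \cdot 5\right)^{2} = - 4 \left(-45 + 45\right)^{2} = - 4 \cdot 0^{2} = - 4 \cdot 0 = \left(-1\right) 0 = 0$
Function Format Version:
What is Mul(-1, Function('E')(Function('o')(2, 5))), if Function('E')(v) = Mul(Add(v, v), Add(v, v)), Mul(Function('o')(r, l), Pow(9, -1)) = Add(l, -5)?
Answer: 0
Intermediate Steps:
Function('o')(r, l) = Add(-45, Mul(9, l)) (Function('o')(r, l) = Mul(9, Add(l, -5)) = Mul(9, Add(-5, l)) = Add(-45, Mul(9, l)))
Function('E')(v) = Mul(4, Pow(v, 2)) (Function('E')(v) = Mul(Mul(2, v), Mul(2, v)) = Mul(4, Pow(v, 2)))
Mul(-1, Function('E')(Function('o')(2, 5))) = Mul(-1, Mul(4, Pow(Add(-45, Mul(9, 5)), 2))) = Mul(-1, Mul(4, Pow(Add(-45, 45), 2))) = Mul(-1, Mul(4, Pow(0, 2))) = Mul(-1, Mul(4, 0)) = Mul(-1, 0) = 0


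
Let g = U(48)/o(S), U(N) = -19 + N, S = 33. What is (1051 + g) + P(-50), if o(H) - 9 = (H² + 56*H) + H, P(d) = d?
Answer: 2982008/2979 ≈ 1001.0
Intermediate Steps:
o(H) = 9 + H² + 57*H (o(H) = 9 + ((H² + 56*H) + H) = 9 + (H² + 57*H) = 9 + H² + 57*H)
g = 29/2979 (g = (-19 + 48)/(9 + 33² + 57*33) = 29/(9 + 1089 + 1881) = 29/2979 ≈ 0.0097348)
(1051 + g) + P(-50) = (1051 + 29/2979) - 50 = 3130958/2979 - 50 = 2982008/2979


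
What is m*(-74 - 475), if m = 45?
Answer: -24705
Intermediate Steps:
m*(-74 - 475) = 45*(-74 - 475) = 45*(-549) = -24705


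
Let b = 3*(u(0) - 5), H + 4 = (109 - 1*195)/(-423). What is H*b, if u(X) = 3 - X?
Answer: 3212/141 ≈ 22.780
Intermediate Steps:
H = -1606/423 (H = -4 + (109 - 1*195)/(-423) = -4 + (109 - 195)*(-1/423) = -4 - 86*(-1/423) = -4 + 86/423 = -1606/423 ≈ -3.7967)
b = -6 (b = 3*((3 - 1*0) - 5) = 3*((3 + 0) - 5) = 3*(3 - 5) = 3*(-2) = -6)
H*b = -1606/423*(-6) = 3212/141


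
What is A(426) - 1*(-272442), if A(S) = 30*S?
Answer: 285222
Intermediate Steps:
A(426) - 1*(-272442) = 30*426 - 1*(-272442) = 12780 + 272442 = 285222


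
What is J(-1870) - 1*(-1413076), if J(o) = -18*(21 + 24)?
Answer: 1412266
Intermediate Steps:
J(o) = -810 (J(o) = -18*45 = -810)
J(-1870) - 1*(-1413076) = -810 - 1*(-1413076) = -810 + 1413076 = 1412266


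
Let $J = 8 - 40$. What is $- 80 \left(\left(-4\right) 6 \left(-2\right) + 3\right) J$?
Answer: $130560$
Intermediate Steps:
$J = -32$ ($J = 8 - 40 = -32$)
$- 80 \left(\left(-4\right) 6 \left(-2\right) + 3\right) J = - 80 \left(\left(-4\right) 6 \left(-2\right) + 3\right) \left(-32\right) = - 80 \left(\left(-24\right) \left(-2\right) + 3\right) \left(-32\right) = - 80 \left(48 + 3\right) \left(-32\right) = \left(-80\right) 51 \left(-32\right) = \left(-4080\right) \left(-32\right) = 130560$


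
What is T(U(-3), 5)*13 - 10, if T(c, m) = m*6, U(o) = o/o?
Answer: 380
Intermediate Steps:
U(o) = 1
T(c, m) = 6*m
T(U(-3), 5)*13 - 10 = (6*5)*13 - 10 = 30*13 - 10 = 390 - 10 = 380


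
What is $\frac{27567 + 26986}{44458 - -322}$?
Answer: $\frac{54553}{44780} \approx 1.2182$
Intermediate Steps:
$\frac{27567 + 26986}{44458 - -322} = \frac{54553}{44458 + \left(345 - 23\right)} = \frac{54553}{44458 + 322} = \frac{54553}{44780}$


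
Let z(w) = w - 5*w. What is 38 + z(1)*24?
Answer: -58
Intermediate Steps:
z(w) = -4*w
38 + z(1)*24 = 38 - 4*1*24 = 38 - 4*24 = 38 - 96 = -58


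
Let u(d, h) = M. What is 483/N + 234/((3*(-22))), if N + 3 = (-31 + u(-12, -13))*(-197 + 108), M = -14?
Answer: -2185/638 ≈ -3.4248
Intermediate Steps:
u(d, h) = -14
N = 4002 (N = -3 + (-31 - 14)*(-197 + 108) = -3 - 45*(-89) = -3 + 4005 = 4002)
483/N + 234/((3*(-22))) = 483/4002 + 234/((3*(-22))) = 483*(1/4002) + 234/(-66) = 7/58 + 234*(-1/66) = 7/58 - 39/11 = -2185/638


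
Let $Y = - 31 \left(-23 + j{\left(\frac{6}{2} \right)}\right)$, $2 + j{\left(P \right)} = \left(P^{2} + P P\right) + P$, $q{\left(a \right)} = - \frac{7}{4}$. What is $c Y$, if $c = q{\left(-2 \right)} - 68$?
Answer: $-8649$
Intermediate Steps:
$q{\left(a \right)} = - \frac{7}{4}$ ($q{\left(a \right)} = \left(-7\right) \frac{1}{4} = - \frac{7}{4}$)
$j{\left(P \right)} = -2 + P + 2 P^{2}$ ($j{\left(P \right)} = -2 + \left(\left(P^{2} + P P\right) + P\right) = -2 + \left(\left(P^{2} + P^{2}\right) + P\right) = -2 + \left(2 P^{2} + P\right) = -2 + \left(P + 2 P^{2}\right) = -2 + P + 2 P^{2}$)
$c = - \frac{279}{4}$ ($c = - \frac{7}{4} - 68 = - \frac{279}{4} \approx -69.75$)
$Y = 124$ ($Y = - 31 \left(-23 + \left(-2 + \frac{6}{2} + 2 \left(\frac{6}{2}\right)^{2}\right)\right) = - 31 \left(-23 + \left(-2 + 6 \cdot \frac{1}{2} + 2 \left(6 \cdot \frac{1}{2}\right)^{2}\right)\right) = - 31 \left(-23 + \left(-2 + 3 + 2 \cdot 3^{2}\right)\right) = - 31 \left(-23 + \left(-2 + 3 + 2 \cdot 9\right)\right) = - 31 \left(-23 + \left(-2 + 3 + 18\right)\right) = - 31 \left(-23 + 19\right) = \left(-31\right) \left(-4\right) = 124$)
$c Y = \left(- \frac{279}{4}\right) 124 = -8649$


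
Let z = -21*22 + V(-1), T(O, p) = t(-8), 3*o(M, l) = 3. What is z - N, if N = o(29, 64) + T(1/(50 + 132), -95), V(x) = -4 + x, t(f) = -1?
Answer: -467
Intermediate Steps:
o(M, l) = 1 (o(M, l) = (1/3)*3 = 1)
T(O, p) = -1
z = -467 (z = -21*22 + (-4 - 1) = -462 - 5 = -467)
N = 0 (N = 1 - 1 = 0)
z - N = -467 - 1*0 = -467 + 0 = -467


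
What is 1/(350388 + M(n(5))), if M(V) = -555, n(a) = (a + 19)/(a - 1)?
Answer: 1/349833 ≈ 2.8585e-6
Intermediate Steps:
n(a) = (19 + a)/(-1 + a)
1/(350388 + M(n(5))) = 1/(350388 - 555) = 1/349833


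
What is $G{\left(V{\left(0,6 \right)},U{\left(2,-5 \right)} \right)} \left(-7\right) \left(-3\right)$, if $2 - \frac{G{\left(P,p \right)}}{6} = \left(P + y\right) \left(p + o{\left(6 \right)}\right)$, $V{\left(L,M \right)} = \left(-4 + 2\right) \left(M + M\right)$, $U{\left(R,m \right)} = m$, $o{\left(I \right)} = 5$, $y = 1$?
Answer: $252$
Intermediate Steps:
$V{\left(L,M \right)} = - 4 M$ ($V{\left(L,M \right)} = - 2 \cdot 2 M = - 4 M$)
$G{\left(P,p \right)} = 12 - 6 \left(1 + P\right) \left(5 + p\right)$ ($G{\left(P,p \right)} = 12 - 6 \left(P + 1\right) \left(p + 5\right) = 12 - 6 \left(1 + P\right) \left(5 + p\right)$)
$G{\left(V{\left(0,6 \right)},U{\left(2,-5 \right)} \right)} \left(-7\right) \left(-3\right) = \left(-18 - 30 \left(\left(-4\right) 6\right) - -30 - 6 \left(\left(-4\right) 6\right) \left(-5\right)\right) \left(-7\right) \left(-3\right) = \left(-18 - -720 + 30 - \left(-144\right) \left(-5\right)\right) \left(-7\right) \left(-3\right) = \left(-18 + 720 + 30 - 720\right) \left(-7\right) \left(-3\right) = 12 \left(-7\right) \left(-3\right) = \left(-84\right) \left(-3\right) = 252$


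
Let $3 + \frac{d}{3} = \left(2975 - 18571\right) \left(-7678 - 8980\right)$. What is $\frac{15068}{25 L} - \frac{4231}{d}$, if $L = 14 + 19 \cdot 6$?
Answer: $\frac{587195135573}{124703119200} \approx 4.7087$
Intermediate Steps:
$L = 128$ ($L = 14 + 114 = 128$)
$d = 779394495$ ($d = -9 + 3 \left(2975 - 18571\right) \left(-7678 - 8980\right) = -9 + 3 \left(2975 - 18571\right) \left(-16658\right) = -9 + 3 \left(\left(-15596\right) \left(-16658\right)\right) = -9 + 3 \cdot 259798168 = -9 + 779394504 = 779394495$)
$\frac{15068}{25 L} - \frac{4231}{d} = \frac{15068}{25 \cdot 128} - \frac{4231}{779394495} = \frac{15068}{3200} - \frac{4231}{779394495} = 15068 \cdot \frac{1}{3200} - \frac{4231}{779394495} = \frac{3767}{800} - \frac{4231}{779394495} = \frac{587195135573}{124703119200}$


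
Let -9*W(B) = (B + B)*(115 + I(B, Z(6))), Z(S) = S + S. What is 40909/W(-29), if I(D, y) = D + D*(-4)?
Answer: 368181/11716 ≈ 31.425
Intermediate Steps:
Z(S) = 2*S
I(D, y) = -3*D (I(D, y) = D - 4*D = -3*D)
W(B) = -2*B*(115 - 3*B)/9 (W(B) = -(B + B)*(115 - 3*B)/9 = -2*B*(115 - 3*B)/9)
40909/W(-29) = 40909/(((2/9)*(-29)*(-115 + 3*(-29)))) = 40909/(((2/9)*(-29)*(-115 - 87))) = 40909/(((2/9)*(-29)*(-202))) = 40909/(11716/9) = 40909*(9/11716) = 368181/11716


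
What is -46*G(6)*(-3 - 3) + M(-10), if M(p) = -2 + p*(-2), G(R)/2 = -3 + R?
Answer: 1674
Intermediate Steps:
G(R) = -6 + 2*R (G(R) = 2*(-3 + R) = -6 + 2*R)
M(p) = -2 - 2*p
-46*G(6)*(-3 - 3) + M(-10) = -46*(-6 + 2*6)*(-3 - 3) + (-2 - 2*(-10)) = -46*(-6 + 12)*(-6) + (-2 + 20) = -276*(-6) + 18 = -46*(-36) + 18 = 1656 + 18 = 1674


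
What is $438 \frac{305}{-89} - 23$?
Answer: $- \frac{135637}{89} \approx -1524.0$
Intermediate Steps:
$438 \frac{305}{-89} - 23 = 438 \cdot 305 \left(- \frac{1}{89}\right) - 23 = 438 \left(- \frac{305}{89}\right) - 23 = - \frac{133590}{89} - 23 = - \frac{135637}{89}$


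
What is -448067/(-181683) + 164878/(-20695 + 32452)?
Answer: 11741151131/712015677 ≈ 16.490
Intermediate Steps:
-448067/(-181683) + 164878/(-20695 + 32452) = -448067*(-1/181683) + 164878/11757 = 448067/181683 + 164878*(1/11757) = 448067/181683 + 164878/11757 = 11741151131/712015677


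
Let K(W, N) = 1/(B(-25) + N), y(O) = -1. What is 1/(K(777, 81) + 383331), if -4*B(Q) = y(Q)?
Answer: 325/124582579 ≈ 2.6087e-6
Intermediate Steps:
B(Q) = 1/4 (B(Q) = -1/4*(-1) = 1/4)
K(W, N) = 1/(1/4 + N)
1/(K(777, 81) + 383331) = 1/(4/(1 + 4*81) + 383331) = 1/(4/(1 + 324) + 383331) = 1/(4/325 + 383331) = 1/(124582579/325) = 325/124582579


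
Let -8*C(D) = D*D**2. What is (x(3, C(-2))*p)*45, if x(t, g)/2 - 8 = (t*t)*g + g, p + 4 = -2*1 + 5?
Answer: -1620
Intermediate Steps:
C(D) = -D**3/8 (C(D) = -D*D**2/8 = -D**3/8)
p = -1 (p = -4 + (-2*1 + 5) = -4 + (-2 + 5) = -4 + 3 = -1)
x(t, g) = 16 + 2*g + 2*g*t**2 (x(t, g) = 16 + 2*((t*t)*g + g) = 16 + 2*(t**2*g + g) = 16 + 2*(g*t**2 + g) = 16 + 2*(g + g*t**2) = 16 + (2*g + 2*g*t**2) = 16 + 2*g + 2*g*t**2)
(x(3, C(-2))*p)*45 = ((16 + 2*(-1/8*(-2)**3) + 2*(-1/8*(-2)**3)*3**2)*(-1))*45 = ((16 + 2*(-1/8*(-8)) + 2*(-1/8*(-8))*9)*(-1))*45 = ((16 + 2*1 + 2*1*9)*(-1))*45 = ((16 + 2 + 18)*(-1))*45 = (36*(-1))*45 = -36*45 = -1620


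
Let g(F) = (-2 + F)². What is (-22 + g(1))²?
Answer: 441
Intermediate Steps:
(-22 + g(1))² = (-22 + (-2 + 1)²)² = (-22 + (-1)²)² = (-22 + 1)² = (-21)² = 441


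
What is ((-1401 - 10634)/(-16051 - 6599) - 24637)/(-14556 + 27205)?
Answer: -111603203/57299970 ≈ -1.9477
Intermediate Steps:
((-1401 - 10634)/(-16051 - 6599) - 24637)/(-14556 + 27205) = (-12035/(-22650) - 24637)/12649 = (-12035*(-1/22650) - 24637)*(1/12649) = (2407/4530 - 24637)*(1/12649) = -111603203/4530*1/12649 = -111603203/57299970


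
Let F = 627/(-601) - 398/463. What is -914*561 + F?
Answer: -142680995801/278263 ≈ -5.1276e+5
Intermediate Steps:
F = -529499/278263 (F = 627*(-1/601) - 398*1/463 = -627/601 - 398/463 = -529499/278263 ≈ -1.9029)
-914*561 + F = -914*561 - 529499/278263 = -512754 - 529499/278263 = -142680995801/278263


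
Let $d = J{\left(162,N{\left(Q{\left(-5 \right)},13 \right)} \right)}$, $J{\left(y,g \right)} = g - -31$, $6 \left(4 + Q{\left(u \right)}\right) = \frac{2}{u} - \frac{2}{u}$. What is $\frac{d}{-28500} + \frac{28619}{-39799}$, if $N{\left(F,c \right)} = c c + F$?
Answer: $- \frac{205860526}{283567875} \approx -0.72597$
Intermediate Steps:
$Q{\left(u \right)} = -4$ ($Q{\left(u \right)} = -4 + \frac{\frac{2}{u} - \frac{2}{u}}{6} = -4 + \frac{1}{6} \cdot 0 = -4 + 0 = -4$)
$N{\left(F,c \right)} = F + c^{2}$ ($N{\left(F,c \right)} = c^{2} + F = F + c^{2}$)
$J{\left(y,g \right)} = 31 + g$ ($J{\left(y,g \right)} = g + 31 = 31 + g$)
$d = 196$ ($d = 31 - \left(4 - 13^{2}\right) = 31 + \left(-4 + 169\right) = 31 + 165 = 196$)
$\frac{d}{-28500} + \frac{28619}{-39799} = \frac{196}{-28500} + \frac{28619}{-39799} = 196 \left(- \frac{1}{28500}\right) + 28619 \left(- \frac{1}{39799}\right) = - \frac{49}{7125} - \frac{28619}{39799} = - \frac{205860526}{283567875}$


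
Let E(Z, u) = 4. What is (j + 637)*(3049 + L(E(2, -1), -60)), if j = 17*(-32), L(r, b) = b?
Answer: 277977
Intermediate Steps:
j = -544
(j + 637)*(3049 + L(E(2, -1), -60)) = (-544 + 637)*(3049 - 60) = 93*2989 = 277977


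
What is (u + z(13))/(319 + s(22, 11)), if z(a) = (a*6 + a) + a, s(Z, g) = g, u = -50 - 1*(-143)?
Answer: 197/330 ≈ 0.59697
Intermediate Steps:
u = 93 (u = -50 + 143 = 93)
z(a) = 8*a (z(a) = (6*a + a) + a = 7*a + a = 8*a)
(u + z(13))/(319 + s(22, 11)) = (93 + 8*13)/(319 + 11) = (93 + 104)/330 = 197*(1/330) = 197/330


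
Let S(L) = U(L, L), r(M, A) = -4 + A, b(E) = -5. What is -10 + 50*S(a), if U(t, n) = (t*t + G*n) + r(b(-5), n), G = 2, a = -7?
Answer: 1190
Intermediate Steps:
U(t, n) = -4 + t**2 + 3*n (U(t, n) = (t*t + 2*n) + (-4 + n) = (t**2 + 2*n) + (-4 + n) = -4 + t**2 + 3*n)
S(L) = -4 + L**2 + 3*L
-10 + 50*S(a) = -10 + 50*(-4 + (-7)**2 + 3*(-7)) = -10 + 50*(-4 + 49 - 21) = -10 + 50*24 = -10 + 1200 = 1190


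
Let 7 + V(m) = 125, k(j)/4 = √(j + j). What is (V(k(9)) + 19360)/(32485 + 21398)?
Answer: 19478/53883 ≈ 0.36149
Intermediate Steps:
k(j) = 4*√2*√j (k(j) = 4*√(j + j) = 4*√(2*j) = 4*(√2*√j) = 4*√2*√j)
V(m) = 118 (V(m) = -7 + 125 = 118)
(V(k(9)) + 19360)/(32485 + 21398) = (118 + 19360)/(32485 + 21398) = 19478/53883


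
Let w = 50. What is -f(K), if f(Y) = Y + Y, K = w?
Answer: -100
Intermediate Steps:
K = 50
f(Y) = 2*Y
-f(K) = -2*50 = -1*100 = -100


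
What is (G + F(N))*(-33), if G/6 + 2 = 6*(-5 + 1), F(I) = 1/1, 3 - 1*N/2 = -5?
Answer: 5115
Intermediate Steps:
N = 16 (N = 6 - 2*(-5) = 6 + 10 = 16)
F(I) = 1
G = -156 (G = -12 + 6*(6*(-5 + 1)) = -12 + 6*(6*(-4)) = -12 + 6*(-24) = -12 - 144 = -156)
(G + F(N))*(-33) = (-156 + 1)*(-33) = -155*(-33) = 5115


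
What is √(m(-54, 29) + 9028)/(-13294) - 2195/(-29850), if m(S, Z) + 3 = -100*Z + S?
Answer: 439/5970 - √6071/13294 ≈ 0.067673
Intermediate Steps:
m(S, Z) = -3 + S - 100*Z (m(S, Z) = -3 + (-100*Z + S) = -3 + (S - 100*Z) = -3 + S - 100*Z)
√(m(-54, 29) + 9028)/(-13294) - 2195/(-29850) = √((-3 - 54 - 100*29) + 9028)/(-13294) - 2195/(-29850) = √((-3 - 54 - 2900) + 9028)*(-1/13294) - 2195*(-1/29850) = √(-2957 + 9028)*(-1/13294) + 439/5970 = √6071*(-1/13294) + 439/5970 = -√6071/13294 + 439/5970 = 439/5970 - √6071/13294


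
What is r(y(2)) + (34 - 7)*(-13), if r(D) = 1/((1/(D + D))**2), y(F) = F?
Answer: -335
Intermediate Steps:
r(D) = 4*D**2 (r(D) = 1/((1/(2*D))**2) = 1/(1/(4*D**2)) = 4*D**2)
r(y(2)) + (34 - 7)*(-13) = 4*2**2 + (34 - 7)*(-13) = 4*4 + 27*(-13) = 16 - 351 = -335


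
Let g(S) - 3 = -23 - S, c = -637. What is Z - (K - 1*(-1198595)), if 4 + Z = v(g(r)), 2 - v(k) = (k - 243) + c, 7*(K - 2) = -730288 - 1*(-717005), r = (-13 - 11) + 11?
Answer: -8370701/7 ≈ -1.1958e+6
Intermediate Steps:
r = -13 (r = -24 + 11 = -13)
g(S) = -20 - S (g(S) = 3 + (-23 - S) = -20 - S)
K = -13269/7 (K = 2 + (-730288 - 1*(-717005))/7 = 2 + (-730288 + 717005)/7 = 2 + (⅐)*(-13283) = 2 - 13283/7 = -13269/7 ≈ -1895.6)
v(k) = 882 - k (v(k) = 2 - ((k - 243) - 637) = 2 - ((-243 + k) - 637) = 2 - (-880 + k) = 2 + (880 - k) = 882 - k)
Z = 885 (Z = -4 + (882 - (-20 - 1*(-13))) = -4 + (882 - (-20 + 13)) = -4 + (882 - 1*(-7)) = -4 + (882 + 7) = -4 + 889 = 885)
Z - (K - 1*(-1198595)) = 885 - (-13269/7 - 1*(-1198595)) = 885 - (-13269/7 + 1198595) = 885 - 1*8376896/7 = 885 - 8376896/7 = -8370701/7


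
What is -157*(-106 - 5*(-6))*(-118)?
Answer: -1407976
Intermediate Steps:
-157*(-106 - 5*(-6))*(-118) = -157*(-106 + 30)*(-118) = -157*(-76)*(-118) = 11932*(-118) = -1407976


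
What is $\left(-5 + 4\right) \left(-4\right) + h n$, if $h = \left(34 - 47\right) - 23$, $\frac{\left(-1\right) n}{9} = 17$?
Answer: $5512$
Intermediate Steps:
$n = -153$ ($n = \left(-9\right) 17 = -153$)
$h = -36$ ($h = -13 - 23 = -36$)
$\left(-5 + 4\right) \left(-4\right) + h n = \left(-5 + 4\right) \left(-4\right) - -5508 = \left(-1\right) \left(-4\right) + 5508 = 4 + 5508 = 5512$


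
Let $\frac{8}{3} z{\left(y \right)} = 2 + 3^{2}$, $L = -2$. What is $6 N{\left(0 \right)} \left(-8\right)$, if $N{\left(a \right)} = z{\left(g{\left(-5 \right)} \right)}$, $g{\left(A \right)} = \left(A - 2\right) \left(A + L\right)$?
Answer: $-198$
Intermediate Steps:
$g{\left(A \right)} = \left(-2 + A\right)^{2}$ ($g{\left(A \right)} = \left(A - 2\right) \left(A - 2\right) = \left(-2 + A\right) \left(-2 + A\right) = \left(-2 + A\right)^{2}$)
$z{\left(y \right)} = \frac{33}{8}$ ($z{\left(y \right)} = \frac{3 \left(2 + 3^{2}\right)}{8} = \frac{3 \left(2 + 9\right)}{8} = \frac{3}{8} \cdot 11 = \frac{33}{8}$)
$N{\left(a \right)} = \frac{33}{8}$
$6 N{\left(0 \right)} \left(-8\right) = 6 \cdot \frac{33}{8} \left(-8\right) = \frac{99}{4} \left(-8\right) = -198$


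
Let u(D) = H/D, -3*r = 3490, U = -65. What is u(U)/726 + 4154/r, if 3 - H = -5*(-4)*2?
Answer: -11759053/3293862 ≈ -3.5700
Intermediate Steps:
H = -37 (H = 3 - (-5*(-4))*2 = 3 - 20*2 = 3 - 1*40 = 3 - 40 = -37)
r = -3490/3 (r = -1/3*3490 = -3490/3 ≈ -1163.3)
u(D) = -37/D
u(U)/726 + 4154/r = -37/(-65)/726 + 4154/(-3490/3) = -37*(-1/65)*(1/726) + 4154*(-3/3490) = (37/65)*(1/726) - 6231/1745 = 37/47190 - 6231/1745 = -11759053/3293862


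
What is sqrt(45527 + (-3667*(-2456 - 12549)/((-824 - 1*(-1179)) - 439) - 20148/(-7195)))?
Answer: I*sqrt(55659710471073135)/302190 ≈ 780.71*I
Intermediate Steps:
sqrt(45527 + (-3667*(-2456 - 12549)/((-824 - 1*(-1179)) - 439) - 20148/(-7195))) = sqrt(45527 + (-3667*(-15005/((-824 + 1179) - 439)) - 20148*(-1/7195))) = sqrt(45527 + (-3667*(-15005/(355 - 439)) + 20148/7195)) = sqrt(45527 + (-3667/((-84*(-1/15005))) + 20148/7195)) = sqrt(45527 + (-3667/84/15005 + 20148/7195)) = sqrt(45527 + (-3667*15005/84 + 20148/7195)) = sqrt(45527 + (-55023335/84 + 20148/7195)) = sqrt(45527 - 395891202893/604380) = sqrt(-368375594633/604380) = I*sqrt(55659710471073135)/302190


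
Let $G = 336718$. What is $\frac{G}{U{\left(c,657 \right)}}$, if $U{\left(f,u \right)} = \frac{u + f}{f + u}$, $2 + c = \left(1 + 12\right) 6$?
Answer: $336718$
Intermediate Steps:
$c = 76$ ($c = -2 + \left(1 + 12\right) 6 = -2 + 13 \cdot 6 = -2 + 78 = 76$)
$U{\left(f,u \right)} = 1$ ($U{\left(f,u \right)} = \frac{f + u}{f + u} = 1$)
$\frac{G}{U{\left(c,657 \right)}} = \frac{336718}{1} = 336718 \cdot 1 = 336718$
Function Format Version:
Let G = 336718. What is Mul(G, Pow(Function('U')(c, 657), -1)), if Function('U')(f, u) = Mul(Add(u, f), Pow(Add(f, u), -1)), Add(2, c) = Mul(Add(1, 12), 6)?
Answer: 336718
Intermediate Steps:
c = 76 (c = Add(-2, Mul(Add(1, 12), 6)) = Add(-2, Mul(13, 6)) = Add(-2, 78) = 76)
Function('U')(f, u) = 1 (Function('U')(f, u) = Mul(Add(f, u), Pow(Add(f, u), -1)) = 1)
Mul(G, Pow(Function('U')(c, 657), -1)) = Mul(336718, Pow(1, -1)) = Mul(336718, 1) = 336718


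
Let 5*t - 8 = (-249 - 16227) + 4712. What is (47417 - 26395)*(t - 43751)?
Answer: -4845802242/5 ≈ -9.6916e+8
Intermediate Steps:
t = -11756/5 (t = 8/5 + ((-249 - 16227) + 4712)/5 = 8/5 + (-16476 + 4712)/5 = 8/5 + (⅕)*(-11764) = 8/5 - 11764/5 = -11756/5 ≈ -2351.2)
(47417 - 26395)*(t - 43751) = (47417 - 26395)*(-11756/5 - 43751) = 21022*(-230511/5) = -4845802242/5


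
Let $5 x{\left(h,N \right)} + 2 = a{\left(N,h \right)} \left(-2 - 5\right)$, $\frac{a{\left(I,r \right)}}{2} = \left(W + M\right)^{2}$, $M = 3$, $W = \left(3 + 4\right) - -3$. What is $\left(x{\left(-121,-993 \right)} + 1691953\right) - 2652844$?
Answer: $- \frac{4806823}{5} \approx -9.6137 \cdot 10^{5}$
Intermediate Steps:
$W = 10$ ($W = 7 + 3 = 10$)
$a{\left(I,r \right)} = 338$ ($a{\left(I,r \right)} = 2 \left(10 + 3\right)^{2} = 2 \cdot 13^{2} = 2 \cdot 169 = 338$)
$x{\left(h,N \right)} = - \frac{2368}{5}$ ($x{\left(h,N \right)} = - \frac{2}{5} + \frac{338 \left(-2 - 5\right)}{5} = - \frac{2}{5} + \frac{338 \left(-7\right)}{5} = - \frac{2}{5} + \frac{1}{5} \left(-2366\right) = - \frac{2}{5} - \frac{2366}{5} = - \frac{2368}{5}$)
$\left(x{\left(-121,-993 \right)} + 1691953\right) - 2652844 = \left(- \frac{2368}{5} + 1691953\right) - 2652844 = \frac{8457397}{5} - 2652844 = - \frac{4806823}{5}$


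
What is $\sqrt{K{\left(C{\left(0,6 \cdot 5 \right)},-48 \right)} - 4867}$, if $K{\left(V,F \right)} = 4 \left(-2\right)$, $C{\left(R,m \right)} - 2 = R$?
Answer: $5 i \sqrt{195} \approx 69.821 i$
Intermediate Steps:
$C{\left(R,m \right)} = 2 + R$
$K{\left(V,F \right)} = -8$
$\sqrt{K{\left(C{\left(0,6 \cdot 5 \right)},-48 \right)} - 4867} = \sqrt{-8 - 4867} = \sqrt{-4875} = 5 i \sqrt{195}$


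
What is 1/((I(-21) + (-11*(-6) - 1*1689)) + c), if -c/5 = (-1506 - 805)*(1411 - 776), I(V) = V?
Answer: 1/7335781 ≈ 1.3632e-7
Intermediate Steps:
c = 7337425 (c = -5*(-1506 - 805)*(1411 - 776) = -(-11555)*635 = -5*(-1467485) = 7337425)
1/((I(-21) + (-11*(-6) - 1*1689)) + c) = 1/((-21 + (-11*(-6) - 1*1689)) + 7337425) = 1/((-21 + (66 - 1689)) + 7337425) = 1/((-21 - 1623) + 7337425) = 1/(-1644 + 7337425) = 1/7335781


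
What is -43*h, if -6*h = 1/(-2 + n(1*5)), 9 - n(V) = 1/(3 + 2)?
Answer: 215/204 ≈ 1.0539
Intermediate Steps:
n(V) = 44/5 (n(V) = 9 - 1/(3 + 2) = 9 - 1/5 = 44/5)
h = -5/204 (h = -1/(6*(-2 + 44/5)) = -1/(6*34/5) = -1/6*5/34 = -5/204 ≈ -0.024510)
-43*h = -43*(-5/204) = 215/204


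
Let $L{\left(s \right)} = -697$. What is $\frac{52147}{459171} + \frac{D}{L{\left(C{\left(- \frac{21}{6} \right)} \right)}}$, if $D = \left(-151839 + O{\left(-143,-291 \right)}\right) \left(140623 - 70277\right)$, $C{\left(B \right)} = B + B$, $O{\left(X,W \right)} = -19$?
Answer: $\frac{288537733991111}{18826011} \approx 1.5327 \cdot 10^{7}$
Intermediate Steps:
$C{\left(B \right)} = 2 B$
$D = -10682602868$ ($D = \left(-151839 - 19\right) \left(140623 - 70277\right) = \left(-151858\right) 70346 = -10682602868$)
$\frac{52147}{459171} + \frac{D}{L{\left(C{\left(- \frac{21}{6} \right)} \right)}} = \frac{52147}{459171} - \frac{10682602868}{-697} = 52147 \cdot \frac{1}{459171} - - \frac{628388404}{41} = \frac{52147}{459171} + \frac{628388404}{41} = \frac{288537733991111}{18826011}$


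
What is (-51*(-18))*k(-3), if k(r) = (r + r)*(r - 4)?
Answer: 38556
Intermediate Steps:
k(r) = 2*r*(-4 + r) (k(r) = (2*r)*(-4 + r) = 2*r*(-4 + r))
(-51*(-18))*k(-3) = (-51*(-18))*(2*(-3)*(-4 - 3)) = 918*(2*(-3)*(-7)) = 918*42 = 38556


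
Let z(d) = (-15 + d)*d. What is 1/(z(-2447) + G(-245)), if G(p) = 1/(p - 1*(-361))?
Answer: 116/698843625 ≈ 1.6599e-7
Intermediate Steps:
G(p) = 1/(361 + p) (G(p) = 1/(p + 361) = 1/(361 + p))
z(d) = d*(-15 + d)
1/(z(-2447) + G(-245)) = 1/(-2447*(-15 - 2447) + 1/(361 - 245)) = 1/(-2447*(-2462) + 1/116) = 1/(6024514 + 1/116) = 1/(698843625/116) = 116/698843625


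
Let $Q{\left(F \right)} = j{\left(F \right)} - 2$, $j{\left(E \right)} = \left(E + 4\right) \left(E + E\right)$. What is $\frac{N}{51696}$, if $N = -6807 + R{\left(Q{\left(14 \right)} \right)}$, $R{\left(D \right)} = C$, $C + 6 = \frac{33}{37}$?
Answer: $- \frac{5251}{39849} \approx -0.13177$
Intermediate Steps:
$j{\left(E \right)} = 2 E \left(4 + E\right)$ ($j{\left(E \right)} = \left(4 + E\right) 2 E = 2 E \left(4 + E\right)$)
$Q{\left(F \right)} = -2 + 2 F \left(4 + F\right)$ ($Q{\left(F \right)} = 2 F \left(4 + F\right) - 2 = -2 + 2 F \left(4 + F\right)$)
$C = - \frac{189}{37}$ ($C = -6 + \frac{33}{37} = - \frac{189}{37} \approx -5.1081$)
$R{\left(D \right)} = - \frac{189}{37}$
$N = - \frac{252048}{37}$ ($N = -6807 - \frac{189}{37} = - \frac{252048}{37} \approx -6812.1$)
$\frac{N}{51696} = - \frac{252048}{37 \cdot 51696} = \left(- \frac{252048}{37}\right) \frac{1}{51696} = - \frac{5251}{39849}$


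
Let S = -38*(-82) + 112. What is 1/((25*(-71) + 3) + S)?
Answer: 1/1456 ≈ 0.00068681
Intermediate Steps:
S = 3228 (S = 3116 + 112 = 3228)
1/((25*(-71) + 3) + S) = 1/((25*(-71) + 3) + 3228) = 1/((-1775 + 3) + 3228) = 1/(-1772 + 3228) = 1/1456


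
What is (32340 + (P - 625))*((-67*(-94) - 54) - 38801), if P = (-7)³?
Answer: -1021378204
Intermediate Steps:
P = -343
(32340 + (P - 625))*((-67*(-94) - 54) - 38801) = (32340 + (-343 - 625))*((-67*(-94) - 54) - 38801) = (32340 - 968)*((6298 - 54) - 38801) = 31372*(6244 - 38801) = 31372*(-32557) = -1021378204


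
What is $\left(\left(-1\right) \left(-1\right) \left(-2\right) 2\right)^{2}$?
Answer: $16$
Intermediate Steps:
$\left(\left(-1\right) \left(-1\right) \left(-2\right) 2\right)^{2} = \left(1 \left(-2\right) 2\right)^{2} = \left(\left(-2\right) 2\right)^{2} = \left(-4\right)^{2} = 16$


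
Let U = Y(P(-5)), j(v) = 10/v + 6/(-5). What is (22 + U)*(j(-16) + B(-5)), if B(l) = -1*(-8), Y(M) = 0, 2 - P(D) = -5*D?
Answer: 2717/20 ≈ 135.85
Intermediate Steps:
j(v) = -6/5 + 10/v (j(v) = 10/v + 6*(-⅕) = 10/v - 6/5 = -6/5 + 10/v)
P(D) = 2 + 5*D (P(D) = 2 - (-5)*D = 2 + 5*D)
B(l) = 8
U = 0
(22 + U)*(j(-16) + B(-5)) = (22 + 0)*((-6/5 + 10/(-16)) + 8) = 22*((-6/5 + 10*(-1/16)) + 8) = 22*((-6/5 - 5/8) + 8) = 22*(-73/40 + 8) = 22*(247/40) = 2717/20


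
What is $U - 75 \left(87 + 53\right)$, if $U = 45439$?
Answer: $34939$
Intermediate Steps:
$U - 75 \left(87 + 53\right) = 45439 - 75 \left(87 + 53\right) = 45439 - 10500 = 34939$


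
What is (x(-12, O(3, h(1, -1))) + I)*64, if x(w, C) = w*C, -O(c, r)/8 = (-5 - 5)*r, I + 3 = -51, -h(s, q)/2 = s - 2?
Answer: -126336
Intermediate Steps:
h(s, q) = 4 - 2*s (h(s, q) = -2*(s - 2) = -2*(-2 + s) = 4 - 2*s)
I = -54 (I = -3 - 51 = -54)
O(c, r) = 80*r (O(c, r) = -8*(-5 - 5)*r = -(-80)*r = 80*r)
x(w, C) = C*w
(x(-12, O(3, h(1, -1))) + I)*64 = ((80*(4 - 2*1))*(-12) - 54)*64 = ((80*(4 - 2))*(-12) - 54)*64 = ((80*2)*(-12) - 54)*64 = (160*(-12) - 54)*64 = (-1920 - 54)*64 = -1974*64 = -126336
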